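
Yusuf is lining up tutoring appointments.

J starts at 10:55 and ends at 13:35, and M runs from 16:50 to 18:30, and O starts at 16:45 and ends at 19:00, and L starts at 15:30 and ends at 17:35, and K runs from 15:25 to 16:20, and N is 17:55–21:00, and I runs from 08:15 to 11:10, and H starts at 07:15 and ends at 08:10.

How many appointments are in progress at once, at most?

3

Walk through starts and ends in time order (an end at T is processed before a start at T):
07:15 start H → 1
08:10 end H → 0
08:15 start I → 1
10:55 start J → 2
11:10 end I → 1
13:35 end J → 0
15:25 start K → 1
15:30 start L → 2
16:20 end K → 1
16:45 start O → 2
16:50 start M → 3
17:35 end L → 2
17:55 start N → 3
18:30 end M → 2
19:00 end O → 1
21:00 end N → 0
Peak is 3, at 16:50 (L, M, O).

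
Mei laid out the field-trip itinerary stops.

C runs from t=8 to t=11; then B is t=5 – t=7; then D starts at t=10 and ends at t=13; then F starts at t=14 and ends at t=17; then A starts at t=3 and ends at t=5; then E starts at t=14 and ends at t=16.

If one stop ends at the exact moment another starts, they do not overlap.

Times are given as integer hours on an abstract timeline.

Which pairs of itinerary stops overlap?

C & D, E & F

Sorted by start: A, B, C, D, E, F.
B starts exactly when A ends (back-to-back, no overlap), so A has no further overlaps.
C starts after B ends, so B has no further overlaps.
D starts before C ends → C and D overlap.
E starts after C ends, so C has no further overlaps.
E starts after D ends, so D has no further overlaps.
F starts before E ends → E and F overlap.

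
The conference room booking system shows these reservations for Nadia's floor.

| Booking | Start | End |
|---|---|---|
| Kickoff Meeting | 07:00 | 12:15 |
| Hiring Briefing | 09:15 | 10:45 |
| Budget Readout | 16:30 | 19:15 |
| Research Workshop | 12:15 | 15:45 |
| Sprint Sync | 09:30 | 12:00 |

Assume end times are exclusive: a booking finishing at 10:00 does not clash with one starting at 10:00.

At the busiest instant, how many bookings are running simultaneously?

3

Sort all start/end points and keep a running count:
07:00 start Kickoff Meeting → 1
09:15 start Hiring Briefing → 2
09:30 start Sprint Sync → 3
10:45 end Hiring Briefing → 2
12:00 end Sprint Sync → 1
12:15 end Kickoff Meeting → 0
12:15 start Research Workshop → 1
15:45 end Research Workshop → 0
16:30 start Budget Readout → 1
19:15 end Budget Readout → 0
Peak is 3, at 09:30 (Hiring Briefing, Kickoff Meeting, Sprint Sync).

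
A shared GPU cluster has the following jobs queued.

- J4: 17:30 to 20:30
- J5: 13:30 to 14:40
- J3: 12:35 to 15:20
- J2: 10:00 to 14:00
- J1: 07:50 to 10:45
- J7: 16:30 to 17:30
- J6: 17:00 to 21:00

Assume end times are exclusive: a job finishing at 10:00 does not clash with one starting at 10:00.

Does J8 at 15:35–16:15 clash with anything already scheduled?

J1: ends 10:45 at or before J8 starts 15:35 → clear.
J2: ends 14:00 at or before J8 starts 15:35 → clear.
J3: ends 15:20 at or before J8 starts 15:35 → clear.
J5: ends 14:40 at or before J8 starts 15:35 → clear.
J7: starts 16:30 at or after J8 ends 16:15 → clear.
J6: starts 17:00 at or after J8 ends 16:15 → clear.
J4: starts 17:30 at or after J8 ends 16:15 → clear.

No — it doesn't clash with anything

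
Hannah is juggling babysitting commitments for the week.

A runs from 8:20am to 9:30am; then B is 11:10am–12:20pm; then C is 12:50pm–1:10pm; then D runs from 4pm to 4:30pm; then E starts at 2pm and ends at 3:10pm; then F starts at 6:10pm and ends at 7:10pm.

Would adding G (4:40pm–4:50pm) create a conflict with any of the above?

A: ends 9:30am at or before G starts 4:40pm → clear.
B: ends 12:20pm at or before G starts 4:40pm → clear.
C: ends 1:10pm at or before G starts 4:40pm → clear.
E: ends 3:10pm at or before G starts 4:40pm → clear.
D: ends 4:30pm at or before G starts 4:40pm → clear.
F: starts 6:10pm at or after G ends 4:50pm → clear.

No — it doesn't clash with anything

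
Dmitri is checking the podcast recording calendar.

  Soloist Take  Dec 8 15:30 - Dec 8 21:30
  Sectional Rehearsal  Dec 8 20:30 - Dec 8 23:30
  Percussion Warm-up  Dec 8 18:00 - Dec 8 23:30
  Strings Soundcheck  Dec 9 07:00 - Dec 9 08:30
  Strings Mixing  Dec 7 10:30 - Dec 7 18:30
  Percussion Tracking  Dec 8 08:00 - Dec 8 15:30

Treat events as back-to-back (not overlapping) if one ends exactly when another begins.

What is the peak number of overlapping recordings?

3

Walk through starts and ends in time order (an end at T is processed before a start at T):
Dec 7 10:30 start Strings Mixing → 1
Dec 7 18:30 end Strings Mixing → 0
Dec 8 08:00 start Percussion Tracking → 1
Dec 8 15:30 end Percussion Tracking → 0
Dec 8 15:30 start Soloist Take → 1
Dec 8 18:00 start Percussion Warm-up → 2
Dec 8 20:30 start Sectional Rehearsal → 3
Dec 8 21:30 end Soloist Take → 2
Dec 8 23:30 end Percussion Warm-up → 1
Dec 8 23:30 end Sectional Rehearsal → 0
Dec 9 07:00 start Strings Soundcheck → 1
Dec 9 08:30 end Strings Soundcheck → 0
Peak is 3, at Dec 8 20:30 (Percussion Warm-up, Sectional Rehearsal, Soloist Take).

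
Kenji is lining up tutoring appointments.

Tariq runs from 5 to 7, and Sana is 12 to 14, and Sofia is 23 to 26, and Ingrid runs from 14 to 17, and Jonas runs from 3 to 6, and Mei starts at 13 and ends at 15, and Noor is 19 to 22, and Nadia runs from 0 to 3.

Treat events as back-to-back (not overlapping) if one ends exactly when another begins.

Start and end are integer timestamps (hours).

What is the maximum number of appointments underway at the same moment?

2

Walk through starts and ends in time order (an end at T is processed before a start at T):
0 start Nadia → 1
3 end Nadia → 0
3 start Jonas → 1
5 start Tariq → 2
6 end Jonas → 1
7 end Tariq → 0
12 start Sana → 1
13 start Mei → 2
14 end Sana → 1
14 start Ingrid → 2
15 end Mei → 1
17 end Ingrid → 0
19 start Noor → 1
22 end Noor → 0
23 start Sofia → 1
26 end Sofia → 0
Peak is 2, at 5 (Jonas, Tariq).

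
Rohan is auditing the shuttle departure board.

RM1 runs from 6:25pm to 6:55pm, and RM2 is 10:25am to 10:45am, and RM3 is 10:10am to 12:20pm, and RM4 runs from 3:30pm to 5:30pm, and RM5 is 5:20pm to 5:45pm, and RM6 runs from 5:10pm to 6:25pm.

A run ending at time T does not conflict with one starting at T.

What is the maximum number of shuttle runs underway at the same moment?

Walk through starts and ends in time order (an end at T is processed before a start at T):
10:10am start RM3 → 1
10:25am start RM2 → 2
10:45am end RM2 → 1
12:20pm end RM3 → 0
3:30pm start RM4 → 1
5:10pm start RM6 → 2
5:20pm start RM5 → 3
5:30pm end RM4 → 2
5:45pm end RM5 → 1
6:25pm end RM6 → 0
6:25pm start RM1 → 1
6:55pm end RM1 → 0
Peak is 3, at 5:20pm (RM4, RM5, RM6).

3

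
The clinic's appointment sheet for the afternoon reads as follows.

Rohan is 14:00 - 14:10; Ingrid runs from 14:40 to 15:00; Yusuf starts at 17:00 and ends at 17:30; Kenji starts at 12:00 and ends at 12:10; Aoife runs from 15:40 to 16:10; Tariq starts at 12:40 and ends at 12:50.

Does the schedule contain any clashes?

No

Sorted by start: Kenji, Tariq, Rohan, Ingrid, Aoife, Yusuf.
Tariq starts after Kenji ends; Kenji is clear from here.
Rohan starts after Tariq ends; Tariq is clear from here.
Ingrid starts after Rohan ends; Rohan is clear from here.
Aoife starts after Ingrid ends; Ingrid is clear from here.
Yusuf starts after Aoife ends.
Every pair is clear; the schedule has no overlaps.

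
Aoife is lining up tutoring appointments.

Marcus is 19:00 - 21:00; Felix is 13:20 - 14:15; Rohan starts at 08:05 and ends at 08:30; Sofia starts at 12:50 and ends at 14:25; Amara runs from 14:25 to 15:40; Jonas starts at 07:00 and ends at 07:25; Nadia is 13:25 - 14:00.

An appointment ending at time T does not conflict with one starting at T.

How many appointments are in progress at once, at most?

3

Walk through starts and ends in time order (an end at T is processed before a start at T):
07:00 start Jonas → 1
07:25 end Jonas → 0
08:05 start Rohan → 1
08:30 end Rohan → 0
12:50 start Sofia → 1
13:20 start Felix → 2
13:25 start Nadia → 3
14:00 end Nadia → 2
14:15 end Felix → 1
14:25 end Sofia → 0
14:25 start Amara → 1
15:40 end Amara → 0
19:00 start Marcus → 1
21:00 end Marcus → 0
Peak is 3, at 13:25 (Felix, Nadia, Sofia).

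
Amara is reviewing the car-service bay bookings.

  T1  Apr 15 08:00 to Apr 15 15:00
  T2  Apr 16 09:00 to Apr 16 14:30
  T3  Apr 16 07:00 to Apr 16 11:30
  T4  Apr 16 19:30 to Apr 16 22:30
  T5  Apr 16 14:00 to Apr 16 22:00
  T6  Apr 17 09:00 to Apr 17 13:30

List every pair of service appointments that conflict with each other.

T2 & T3, T2 & T5, T4 & T5

Check each pair: they overlap iff neither finishes before the other starts.
Sorted by start: T1, T3, T2, T5, T4, T6.
T3 starts after T1 ends; T1 is clear from here.
T2 starts before T3 ends → T3 and T2 overlap.
T5 starts after T3 ends; T3 is clear from here.
T5 starts before T2 ends → T2 and T5 overlap.
T4 starts after T2 ends; T2 is clear from here.
T4 starts before T5 ends → T5 and T4 overlap.
T6 starts after T5 ends.
T6 starts after T4 ends.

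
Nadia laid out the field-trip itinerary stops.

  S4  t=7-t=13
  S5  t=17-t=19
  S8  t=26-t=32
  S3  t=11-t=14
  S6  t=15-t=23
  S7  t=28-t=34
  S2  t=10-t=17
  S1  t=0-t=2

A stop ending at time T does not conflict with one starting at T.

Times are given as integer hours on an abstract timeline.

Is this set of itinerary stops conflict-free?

No

Sorted by start: S1, S4, S2, S3, S6, S5, S8, S7.
S4 starts after S1 ends, so S1 has no further overlaps.
S2 starts before S4 ends → S4 and S2 overlap.
That's a conflict, so the schedule is not conflict-free.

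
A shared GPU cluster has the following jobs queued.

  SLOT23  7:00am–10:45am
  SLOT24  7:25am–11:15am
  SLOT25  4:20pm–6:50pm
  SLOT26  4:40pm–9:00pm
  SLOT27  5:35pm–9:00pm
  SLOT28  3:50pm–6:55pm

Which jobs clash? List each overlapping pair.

Sorted by start: SLOT23, SLOT24, SLOT28, SLOT25, SLOT26, SLOT27.
SLOT24 starts before SLOT23 ends → SLOT23 and SLOT24 overlap.
SLOT28 starts after SLOT23 ends, so nothing later overlaps SLOT23 either.
SLOT28 starts after SLOT24 ends, so nothing later overlaps SLOT24 either.
SLOT25 starts before SLOT28 ends → SLOT28 and SLOT25 overlap.
SLOT26 starts before SLOT28 ends → SLOT28 and SLOT26 overlap.
SLOT27 starts before SLOT28 ends → SLOT28 and SLOT27 overlap.
SLOT26 starts before SLOT25 ends → SLOT25 and SLOT26 overlap.
SLOT27 starts before SLOT25 ends → SLOT25 and SLOT27 overlap.
SLOT27 starts before SLOT26 ends → SLOT26 and SLOT27 overlap.

SLOT23 & SLOT24, SLOT25 & SLOT26, SLOT25 & SLOT27, SLOT25 & SLOT28, SLOT26 & SLOT27, SLOT26 & SLOT28, SLOT27 & SLOT28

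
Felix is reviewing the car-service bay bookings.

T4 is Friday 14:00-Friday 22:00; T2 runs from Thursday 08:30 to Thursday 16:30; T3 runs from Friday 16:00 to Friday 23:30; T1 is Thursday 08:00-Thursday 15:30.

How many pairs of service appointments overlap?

2

Two intervals overlap when each starts before the other ends.
Sorted by start: T1, T2, T4, T3.
T2 starts before T1 ends → T1 and T2 overlap.
T4 starts after T1 ends; T1 is clear from here.
T4 starts after T2 ends; T2 is clear from here.
T3 starts before T4 ends → T4 and T3 overlap.
Overlapping pairs: T1 & T2, T3 & T4 — 2 in total.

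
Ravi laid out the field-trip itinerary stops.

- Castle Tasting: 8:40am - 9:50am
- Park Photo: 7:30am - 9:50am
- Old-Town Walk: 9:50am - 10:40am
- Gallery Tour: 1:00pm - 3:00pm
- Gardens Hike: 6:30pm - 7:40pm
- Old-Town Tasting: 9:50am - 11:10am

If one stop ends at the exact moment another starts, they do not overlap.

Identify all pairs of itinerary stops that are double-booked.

Sorted by start: Park Photo, Castle Tasting, Old-Town Walk, Old-Town Tasting, Gallery Tour, Gardens Hike.
Castle Tasting starts before Park Photo ends → Park Photo and Castle Tasting overlap.
Old-Town Walk starts exactly when Park Photo ends (back-to-back, no overlap); Park Photo is clear from here.
Old-Town Walk starts exactly when Castle Tasting ends (back-to-back, no overlap); Castle Tasting is clear from here.
Old-Town Tasting starts before Old-Town Walk ends → Old-Town Walk and Old-Town Tasting overlap.
Gallery Tour starts after Old-Town Walk ends; Old-Town Walk is clear from here.
Gallery Tour starts after Old-Town Tasting ends; Old-Town Tasting is clear from here.
Gardens Hike starts after Gallery Tour ends.

Castle Tasting & Park Photo, Old-Town Tasting & Old-Town Walk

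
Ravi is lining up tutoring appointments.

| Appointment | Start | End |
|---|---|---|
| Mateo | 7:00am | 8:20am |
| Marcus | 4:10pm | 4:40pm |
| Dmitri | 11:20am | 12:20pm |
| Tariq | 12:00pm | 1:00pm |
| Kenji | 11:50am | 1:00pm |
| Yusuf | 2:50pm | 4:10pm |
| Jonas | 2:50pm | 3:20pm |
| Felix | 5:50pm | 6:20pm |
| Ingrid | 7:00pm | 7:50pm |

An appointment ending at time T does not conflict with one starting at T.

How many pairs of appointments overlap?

Two intervals overlap when each starts before the other ends.
Sorted by start: Mateo, Dmitri, Kenji, Tariq, Yusuf, Jonas, Marcus, Felix, Ingrid.
Dmitri starts after Mateo ends — done with Mateo.
Kenji starts before Dmitri ends → Dmitri and Kenji overlap.
Tariq starts before Dmitri ends → Dmitri and Tariq overlap.
Yusuf starts after Dmitri ends — done with Dmitri.
Tariq starts before Kenji ends → Kenji and Tariq overlap.
Yusuf starts after Kenji ends — done with Kenji.
Yusuf starts after Tariq ends — done with Tariq.
Jonas starts before Yusuf ends → Yusuf and Jonas overlap.
Marcus starts exactly when Yusuf ends (back-to-back, no overlap) — done with Yusuf.
Marcus starts after Jonas ends — done with Jonas.
Felix starts after Marcus ends — done with Marcus.
Ingrid starts after Felix ends.
Overlapping pairs: Dmitri & Kenji, Dmitri & Tariq, Jonas & Yusuf, Kenji & Tariq — 4 in total.

4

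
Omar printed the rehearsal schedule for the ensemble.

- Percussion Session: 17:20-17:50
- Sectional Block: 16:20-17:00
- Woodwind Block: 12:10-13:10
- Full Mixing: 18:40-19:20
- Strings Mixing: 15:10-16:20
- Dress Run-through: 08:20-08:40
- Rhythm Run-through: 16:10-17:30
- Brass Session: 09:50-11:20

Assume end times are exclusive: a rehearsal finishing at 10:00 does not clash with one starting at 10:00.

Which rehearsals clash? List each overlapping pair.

Sorted by start: Dress Run-through, Brass Session, Woodwind Block, Strings Mixing, Rhythm Run-through, Sectional Block, Percussion Session, Full Mixing.
Brass Session starts after Dress Run-through ends, so Dress Run-through has no further overlaps.
Woodwind Block starts after Brass Session ends, so Brass Session has no further overlaps.
Strings Mixing starts after Woodwind Block ends, so Woodwind Block has no further overlaps.
Rhythm Run-through starts before Strings Mixing ends → Strings Mixing and Rhythm Run-through overlap.
Sectional Block starts exactly when Strings Mixing ends (back-to-back, no overlap), so Strings Mixing has no further overlaps.
Sectional Block starts before Rhythm Run-through ends → Rhythm Run-through and Sectional Block overlap.
Percussion Session starts before Rhythm Run-through ends → Rhythm Run-through and Percussion Session overlap.
Full Mixing starts after Rhythm Run-through ends.
Percussion Session starts after Sectional Block ends, so Sectional Block has no further overlaps.
Full Mixing starts after Percussion Session ends.

Percussion Session & Rhythm Run-through, Rhythm Run-through & Sectional Block, Rhythm Run-through & Strings Mixing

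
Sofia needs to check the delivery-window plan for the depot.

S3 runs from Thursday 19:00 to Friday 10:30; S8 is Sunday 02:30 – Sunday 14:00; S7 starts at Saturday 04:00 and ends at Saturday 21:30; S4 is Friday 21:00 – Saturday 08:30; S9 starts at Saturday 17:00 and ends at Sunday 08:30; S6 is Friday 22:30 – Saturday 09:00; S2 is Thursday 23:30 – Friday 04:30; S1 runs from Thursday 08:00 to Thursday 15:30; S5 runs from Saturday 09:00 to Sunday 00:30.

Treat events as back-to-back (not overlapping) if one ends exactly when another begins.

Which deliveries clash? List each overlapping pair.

Two intervals overlap when each starts before the other ends.
Sorted by start: S1, S3, S2, S4, S6, S7, S5, S9, S8.
S3 starts after S1 ends, so nothing later overlaps S1 either.
S2 starts before S3 ends → S3 and S2 overlap.
S4 starts after S3 ends, so nothing later overlaps S3 either.
S4 starts after S2 ends, so nothing later overlaps S2 either.
S6 starts before S4 ends → S4 and S6 overlap.
S7 starts before S4 ends → S4 and S7 overlap.
S5 starts after S4 ends, so nothing later overlaps S4 either.
S7 starts before S6 ends → S6 and S7 overlap.
S5 starts exactly when S6 ends (back-to-back, no overlap), so nothing later overlaps S6 either.
S5 starts before S7 ends → S7 and S5 overlap.
S9 starts before S7 ends → S7 and S9 overlap.
S8 starts after S7 ends.
S9 starts before S5 ends → S5 and S9 overlap.
S8 starts after S5 ends.
S8 starts before S9 ends → S9 and S8 overlap.

S2 & S3, S4 & S6, S4 & S7, S5 & S7, S5 & S9, S6 & S7, S7 & S9, S8 & S9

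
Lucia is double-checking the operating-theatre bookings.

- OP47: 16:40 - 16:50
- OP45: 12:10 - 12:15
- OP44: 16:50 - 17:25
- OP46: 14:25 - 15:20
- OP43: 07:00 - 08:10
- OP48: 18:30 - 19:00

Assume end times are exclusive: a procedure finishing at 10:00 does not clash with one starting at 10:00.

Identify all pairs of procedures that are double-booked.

none

Sorted by start: OP43, OP45, OP46, OP47, OP44, OP48.
OP45 starts after OP43 ends — done with OP43.
OP46 starts after OP45 ends — done with OP45.
OP47 starts after OP46 ends — done with OP46.
OP44 starts exactly when OP47 ends (back-to-back, no overlap) — done with OP47.
OP48 starts after OP44 ends.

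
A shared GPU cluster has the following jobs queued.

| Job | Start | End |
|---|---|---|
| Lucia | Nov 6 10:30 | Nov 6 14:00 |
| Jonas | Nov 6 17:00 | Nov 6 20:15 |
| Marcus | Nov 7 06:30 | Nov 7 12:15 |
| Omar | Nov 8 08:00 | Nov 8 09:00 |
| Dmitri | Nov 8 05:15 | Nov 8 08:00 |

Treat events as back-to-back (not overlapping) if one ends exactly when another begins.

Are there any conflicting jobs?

Check each pair: they overlap iff neither finishes before the other starts.
Sorted by start: Lucia, Jonas, Marcus, Dmitri, Omar.
Jonas starts after Lucia ends — done with Lucia.
Marcus starts after Jonas ends — done with Jonas.
Dmitri starts after Marcus ends — done with Marcus.
Omar starts exactly when Dmitri ends (back-to-back, no overlap).
Every pair is clear; the schedule has no overlaps.

No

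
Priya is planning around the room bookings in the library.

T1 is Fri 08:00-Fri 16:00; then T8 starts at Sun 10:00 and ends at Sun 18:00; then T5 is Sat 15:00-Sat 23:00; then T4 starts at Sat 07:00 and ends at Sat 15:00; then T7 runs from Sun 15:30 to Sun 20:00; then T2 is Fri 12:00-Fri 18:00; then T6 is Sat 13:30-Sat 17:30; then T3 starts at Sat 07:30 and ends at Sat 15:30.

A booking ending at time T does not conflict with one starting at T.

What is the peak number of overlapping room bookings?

Walk through starts and ends in time order (an end at T is processed before a start at T):
Fri 08:00 start T1 → 1
Fri 12:00 start T2 → 2
Fri 16:00 end T1 → 1
Fri 18:00 end T2 → 0
Sat 07:00 start T4 → 1
Sat 07:30 start T3 → 2
Sat 13:30 start T6 → 3
Sat 15:00 end T4 → 2
Sat 15:00 start T5 → 3
Sat 15:30 end T3 → 2
Sat 17:30 end T6 → 1
Sat 23:00 end T5 → 0
Sun 10:00 start T8 → 1
Sun 15:30 start T7 → 2
Sun 18:00 end T8 → 1
Sun 20:00 end T7 → 0
Peak is 3, at Sat 13:30 (T3, T4, T6).

3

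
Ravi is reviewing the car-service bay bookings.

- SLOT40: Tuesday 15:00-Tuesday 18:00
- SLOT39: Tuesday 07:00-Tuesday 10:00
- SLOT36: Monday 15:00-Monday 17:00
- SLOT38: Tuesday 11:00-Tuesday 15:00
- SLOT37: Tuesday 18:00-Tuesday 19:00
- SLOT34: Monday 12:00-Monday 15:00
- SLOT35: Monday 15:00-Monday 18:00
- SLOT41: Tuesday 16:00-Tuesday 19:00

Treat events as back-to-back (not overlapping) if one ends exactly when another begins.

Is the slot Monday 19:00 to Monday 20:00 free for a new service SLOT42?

Yes — the slot is free

SLOT34: ends Monday 15:00 at or before SLOT42 starts Monday 19:00 → clear.
SLOT35: ends Monday 18:00 at or before SLOT42 starts Monday 19:00 → clear.
SLOT36: ends Monday 17:00 at or before SLOT42 starts Monday 19:00 → clear.
SLOT39: starts Tuesday 07:00 at or after SLOT42 ends Monday 20:00 → clear.
SLOT38: starts Tuesday 11:00 at or after SLOT42 ends Monday 20:00 → clear.
SLOT40: starts Tuesday 15:00 at or after SLOT42 ends Monday 20:00 → clear.
SLOT41: starts Tuesday 16:00 at or after SLOT42 ends Monday 20:00 → clear.
SLOT37: starts Tuesday 18:00 at or after SLOT42 ends Monday 20:00 → clear.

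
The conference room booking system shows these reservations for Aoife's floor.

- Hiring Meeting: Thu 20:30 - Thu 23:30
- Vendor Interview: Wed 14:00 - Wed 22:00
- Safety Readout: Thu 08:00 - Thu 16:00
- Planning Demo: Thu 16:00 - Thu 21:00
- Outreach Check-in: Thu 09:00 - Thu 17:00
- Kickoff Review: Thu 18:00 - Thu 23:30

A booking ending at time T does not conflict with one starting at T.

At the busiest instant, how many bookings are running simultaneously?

Walk through starts and ends in time order (an end at T is processed before a start at T):
Wed 14:00 start Vendor Interview → 1
Wed 22:00 end Vendor Interview → 0
Thu 08:00 start Safety Readout → 1
Thu 09:00 start Outreach Check-in → 2
Thu 16:00 end Safety Readout → 1
Thu 16:00 start Planning Demo → 2
Thu 17:00 end Outreach Check-in → 1
Thu 18:00 start Kickoff Review → 2
Thu 20:30 start Hiring Meeting → 3
Thu 21:00 end Planning Demo → 2
Thu 23:30 end Hiring Meeting → 1
Thu 23:30 end Kickoff Review → 0
Peak is 3, at Thu 20:30 (Hiring Meeting, Kickoff Review, Planning Demo).

3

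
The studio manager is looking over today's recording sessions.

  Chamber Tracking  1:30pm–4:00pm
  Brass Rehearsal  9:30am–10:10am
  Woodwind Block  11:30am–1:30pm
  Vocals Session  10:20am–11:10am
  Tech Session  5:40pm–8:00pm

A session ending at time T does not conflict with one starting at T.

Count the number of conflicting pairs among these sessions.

Sorted by start: Brass Rehearsal, Vocals Session, Woodwind Block, Chamber Tracking, Tech Session.
Vocals Session starts after Brass Rehearsal ends; Brass Rehearsal is clear from here.
Woodwind Block starts after Vocals Session ends; Vocals Session is clear from here.
Chamber Tracking starts exactly when Woodwind Block ends (back-to-back, no overlap); Woodwind Block is clear from here.
Tech Session starts after Chamber Tracking ends.
No pair overlaps.

0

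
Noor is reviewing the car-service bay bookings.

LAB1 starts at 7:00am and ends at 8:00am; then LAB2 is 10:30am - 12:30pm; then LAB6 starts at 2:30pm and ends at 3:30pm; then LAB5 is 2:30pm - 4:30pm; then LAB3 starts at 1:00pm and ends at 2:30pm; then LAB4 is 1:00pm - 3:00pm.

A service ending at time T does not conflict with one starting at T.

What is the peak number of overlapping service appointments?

3

Walk through starts and ends in time order (an end at T is processed before a start at T):
7:00am start LAB1 → 1
8:00am end LAB1 → 0
10:30am start LAB2 → 1
12:30pm end LAB2 → 0
1:00pm start LAB3 → 1
1:00pm start LAB4 → 2
2:30pm end LAB3 → 1
2:30pm start LAB5 → 2
2:30pm start LAB6 → 3
3:00pm end LAB4 → 2
3:30pm end LAB6 → 1
4:30pm end LAB5 → 0
Peak is 3, at 2:30pm (LAB4, LAB5, LAB6).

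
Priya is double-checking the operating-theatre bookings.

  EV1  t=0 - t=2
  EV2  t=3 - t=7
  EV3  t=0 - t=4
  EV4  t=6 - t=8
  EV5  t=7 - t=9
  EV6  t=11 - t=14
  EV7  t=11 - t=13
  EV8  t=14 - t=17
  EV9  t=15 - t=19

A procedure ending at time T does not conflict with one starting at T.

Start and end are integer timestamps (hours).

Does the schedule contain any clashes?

Sorted by start: EV1, EV3, EV2, EV4, EV5, EV6, EV7, EV8, EV9.
EV3 starts before EV1 ends → EV1 and EV3 overlap.
That's a conflict, so the schedule is not conflict-free.

Yes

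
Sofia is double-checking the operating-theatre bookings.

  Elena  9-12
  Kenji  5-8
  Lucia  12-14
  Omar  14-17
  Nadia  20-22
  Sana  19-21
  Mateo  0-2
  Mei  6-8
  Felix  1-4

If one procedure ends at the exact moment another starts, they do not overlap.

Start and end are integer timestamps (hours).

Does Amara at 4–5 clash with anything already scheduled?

Mateo: ends 2 at or before Amara starts 4 → clear.
Felix: ends 4 at or before Amara starts 4 → clear.
Kenji: starts 5 at or after Amara ends 5 → clear.
Mei: starts 6 at or after Amara ends 5 → clear.
Elena: starts 9 at or after Amara ends 5 → clear.
Lucia: starts 12 at or after Amara ends 5 → clear.
Omar: starts 14 at or after Amara ends 5 → clear.
Sana: starts 19 at or after Amara ends 5 → clear.
Nadia: starts 20 at or after Amara ends 5 → clear.

No — it doesn't clash with anything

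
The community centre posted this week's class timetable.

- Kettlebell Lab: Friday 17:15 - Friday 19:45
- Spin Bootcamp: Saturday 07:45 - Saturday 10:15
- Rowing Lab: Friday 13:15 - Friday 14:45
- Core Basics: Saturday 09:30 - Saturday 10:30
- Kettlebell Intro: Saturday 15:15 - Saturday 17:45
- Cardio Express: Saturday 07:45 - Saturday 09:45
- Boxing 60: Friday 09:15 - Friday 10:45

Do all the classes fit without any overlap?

Two intervals overlap when each starts before the other ends.
Sorted by start: Boxing 60, Rowing Lab, Kettlebell Lab, Cardio Express, Spin Bootcamp, Core Basics, Kettlebell Intro.
Rowing Lab starts after Boxing 60 ends; Boxing 60 is clear from here.
Kettlebell Lab starts after Rowing Lab ends; Rowing Lab is clear from here.
Cardio Express starts after Kettlebell Lab ends; Kettlebell Lab is clear from here.
Spin Bootcamp starts before Cardio Express ends → Cardio Express and Spin Bootcamp overlap.
That's a conflict, so the schedule is not conflict-free.

No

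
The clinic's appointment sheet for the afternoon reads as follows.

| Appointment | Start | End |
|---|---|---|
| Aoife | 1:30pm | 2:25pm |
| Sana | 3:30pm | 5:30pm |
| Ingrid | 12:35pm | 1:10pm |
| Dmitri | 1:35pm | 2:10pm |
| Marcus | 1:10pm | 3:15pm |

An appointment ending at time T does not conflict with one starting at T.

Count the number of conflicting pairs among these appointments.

3

Sorted by start: Ingrid, Marcus, Aoife, Dmitri, Sana.
Marcus starts exactly when Ingrid ends (back-to-back, no overlap) — done with Ingrid.
Aoife starts before Marcus ends → Marcus and Aoife overlap.
Dmitri starts before Marcus ends → Marcus and Dmitri overlap.
Sana starts after Marcus ends.
Dmitri starts before Aoife ends → Aoife and Dmitri overlap.
Sana starts after Aoife ends.
Sana starts after Dmitri ends.
Overlapping pairs: Aoife & Dmitri, Aoife & Marcus, Dmitri & Marcus — 3 in total.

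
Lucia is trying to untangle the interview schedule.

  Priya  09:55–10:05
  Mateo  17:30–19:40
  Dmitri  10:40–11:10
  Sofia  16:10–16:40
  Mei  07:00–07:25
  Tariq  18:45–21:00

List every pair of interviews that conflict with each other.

Two intervals overlap when each starts before the other ends.
Sorted by start: Mei, Priya, Dmitri, Sofia, Mateo, Tariq.
Priya starts after Mei ends, so Mei has no further overlaps.
Dmitri starts after Priya ends, so Priya has no further overlaps.
Sofia starts after Dmitri ends, so Dmitri has no further overlaps.
Mateo starts after Sofia ends, so Sofia has no further overlaps.
Tariq starts before Mateo ends → Mateo and Tariq overlap.

Mateo & Tariq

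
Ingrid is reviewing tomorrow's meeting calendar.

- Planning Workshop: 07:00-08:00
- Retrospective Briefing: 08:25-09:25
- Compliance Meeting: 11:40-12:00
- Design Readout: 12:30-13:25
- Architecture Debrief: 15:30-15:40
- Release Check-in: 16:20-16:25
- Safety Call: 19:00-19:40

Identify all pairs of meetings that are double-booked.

no overlapping pairs

Sorted by start: Planning Workshop, Retrospective Briefing, Compliance Meeting, Design Readout, Architecture Debrief, Release Check-in, Safety Call.
Retrospective Briefing starts after Planning Workshop ends; Planning Workshop is clear from here.
Compliance Meeting starts after Retrospective Briefing ends; Retrospective Briefing is clear from here.
Design Readout starts after Compliance Meeting ends; Compliance Meeting is clear from here.
Architecture Debrief starts after Design Readout ends; Design Readout is clear from here.
Release Check-in starts after Architecture Debrief ends; Architecture Debrief is clear from here.
Safety Call starts after Release Check-in ends.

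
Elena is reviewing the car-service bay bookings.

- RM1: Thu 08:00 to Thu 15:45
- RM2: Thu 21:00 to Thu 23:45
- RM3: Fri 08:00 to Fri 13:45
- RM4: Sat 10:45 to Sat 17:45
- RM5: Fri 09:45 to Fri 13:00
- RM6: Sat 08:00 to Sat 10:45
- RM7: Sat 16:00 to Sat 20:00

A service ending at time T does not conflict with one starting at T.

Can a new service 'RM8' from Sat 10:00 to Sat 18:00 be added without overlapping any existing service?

No — it overlaps RM4, RM6, RM7

RM1: ends Thu 15:45 at or before RM8 starts Sat 10:00 → clear.
RM2: ends Thu 23:45 at or before RM8 starts Sat 10:00 → clear.
RM3: ends Fri 13:45 at or before RM8 starts Sat 10:00 → clear.
RM5: ends Fri 13:00 at or before RM8 starts Sat 10:00 → clear.
RM6: starts Sat 08:00 before RM8 ends Sat 18:00, and ends Sat 10:45 after RM8 starts Sat 10:00 → overlap.
RM4: starts Sat 10:45 before RM8 ends Sat 18:00, and ends Sat 17:45 after RM8 starts Sat 10:00 → overlap.
RM7: starts Sat 16:00 before RM8 ends Sat 18:00, and ends Sat 20:00 after RM8 starts Sat 10:00 → overlap.
RM8 overlaps RM4, RM6, RM7.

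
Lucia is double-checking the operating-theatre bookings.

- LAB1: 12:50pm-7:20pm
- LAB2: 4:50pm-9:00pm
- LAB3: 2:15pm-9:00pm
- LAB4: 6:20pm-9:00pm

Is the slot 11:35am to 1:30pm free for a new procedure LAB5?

No — it overlaps LAB1

LAB1: starts 12:50pm before LAB5 ends 1:30pm, and ends 7:20pm after LAB5 starts 11:35am → overlap.
LAB3: starts 2:15pm at or after LAB5 ends 1:30pm → clear.
LAB2: starts 4:50pm at or after LAB5 ends 1:30pm → clear.
LAB4: starts 6:20pm at or after LAB5 ends 1:30pm → clear.
LAB5 overlaps LAB1.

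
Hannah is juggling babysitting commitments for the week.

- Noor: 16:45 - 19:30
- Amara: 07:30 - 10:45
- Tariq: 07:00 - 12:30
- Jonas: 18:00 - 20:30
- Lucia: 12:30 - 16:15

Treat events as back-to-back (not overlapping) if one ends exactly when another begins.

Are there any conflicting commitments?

Yes

Sorted by start: Tariq, Amara, Lucia, Noor, Jonas.
Amara starts before Tariq ends → Tariq and Amara overlap.
That's a conflict, so the schedule is not conflict-free.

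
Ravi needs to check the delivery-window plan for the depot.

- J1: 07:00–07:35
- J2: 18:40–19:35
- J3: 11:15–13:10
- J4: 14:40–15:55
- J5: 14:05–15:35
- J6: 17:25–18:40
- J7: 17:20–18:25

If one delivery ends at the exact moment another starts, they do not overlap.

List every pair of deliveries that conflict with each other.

Sorted by start: J1, J3, J5, J4, J7, J6, J2.
J3 starts after J1 ends, so J1 has no further overlaps.
J5 starts after J3 ends, so J3 has no further overlaps.
J4 starts before J5 ends → J5 and J4 overlap.
J7 starts after J5 ends, so J5 has no further overlaps.
J7 starts after J4 ends, so J4 has no further overlaps.
J6 starts before J7 ends → J7 and J6 overlap.
J2 starts after J7 ends.
J2 starts exactly when J6 ends (back-to-back, no overlap).

J4 & J5, J6 & J7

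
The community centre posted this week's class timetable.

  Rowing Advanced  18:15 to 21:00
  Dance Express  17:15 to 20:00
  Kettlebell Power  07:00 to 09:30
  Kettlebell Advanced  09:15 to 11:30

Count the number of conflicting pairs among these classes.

Check each pair: they overlap iff neither finishes before the other starts.
Sorted by start: Kettlebell Power, Kettlebell Advanced, Dance Express, Rowing Advanced.
Kettlebell Advanced starts before Kettlebell Power ends → Kettlebell Power and Kettlebell Advanced overlap.
Dance Express starts after Kettlebell Power ends — done with Kettlebell Power.
Dance Express starts after Kettlebell Advanced ends — done with Kettlebell Advanced.
Rowing Advanced starts before Dance Express ends → Dance Express and Rowing Advanced overlap.
Overlapping pairs: Dance Express & Rowing Advanced, Kettlebell Advanced & Kettlebell Power — 2 in total.

2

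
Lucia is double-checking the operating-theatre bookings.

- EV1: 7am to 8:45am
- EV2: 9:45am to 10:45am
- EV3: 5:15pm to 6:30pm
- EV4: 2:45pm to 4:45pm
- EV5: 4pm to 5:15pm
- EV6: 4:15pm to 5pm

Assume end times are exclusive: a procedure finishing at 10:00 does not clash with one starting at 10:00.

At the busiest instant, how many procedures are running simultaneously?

Walk through starts and ends in time order (an end at T is processed before a start at T):
7am start EV1 → 1
8:45am end EV1 → 0
9:45am start EV2 → 1
10:45am end EV2 → 0
2:45pm start EV4 → 1
4pm start EV5 → 2
4:15pm start EV6 → 3
4:45pm end EV4 → 2
5pm end EV6 → 1
5:15pm end EV5 → 0
5:15pm start EV3 → 1
6:30pm end EV3 → 0
Peak is 3, at 4:15pm (EV4, EV5, EV6).

3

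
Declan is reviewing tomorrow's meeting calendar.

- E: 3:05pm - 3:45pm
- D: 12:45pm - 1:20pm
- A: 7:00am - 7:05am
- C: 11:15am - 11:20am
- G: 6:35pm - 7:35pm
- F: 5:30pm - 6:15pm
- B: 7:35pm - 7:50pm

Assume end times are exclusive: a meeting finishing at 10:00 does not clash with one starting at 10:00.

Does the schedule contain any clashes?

Sorted by start: A, C, D, E, F, G, B.
C starts after A ends — done with A.
D starts after C ends — done with C.
E starts after D ends — done with D.
F starts after E ends — done with E.
G starts after F ends — done with F.
B starts exactly when G ends (back-to-back, no overlap).
Every pair is clear; the schedule has no overlaps.

No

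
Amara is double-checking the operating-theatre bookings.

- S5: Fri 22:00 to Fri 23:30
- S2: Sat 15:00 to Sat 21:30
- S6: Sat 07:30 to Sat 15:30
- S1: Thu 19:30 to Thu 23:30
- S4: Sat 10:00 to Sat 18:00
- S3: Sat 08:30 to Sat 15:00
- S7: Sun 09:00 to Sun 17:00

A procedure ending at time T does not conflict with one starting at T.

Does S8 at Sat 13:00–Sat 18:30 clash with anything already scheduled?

Yes — it overlaps S2, S3, S4, S6

S1: ends Thu 23:30 at or before S8 starts Sat 13:00 → clear.
S5: ends Fri 23:30 at or before S8 starts Sat 13:00 → clear.
S6: starts Sat 07:30 before S8 ends Sat 18:30, and ends Sat 15:30 after S8 starts Sat 13:00 → overlap.
S3: starts Sat 08:30 before S8 ends Sat 18:30, and ends Sat 15:00 after S8 starts Sat 13:00 → overlap.
S4: starts Sat 10:00 before S8 ends Sat 18:30, and ends Sat 18:00 after S8 starts Sat 13:00 → overlap.
S2: starts Sat 15:00 before S8 ends Sat 18:30, and ends Sat 21:30 after S8 starts Sat 13:00 → overlap.
S7: starts Sun 09:00 at or after S8 ends Sat 18:30 → clear.
S8 overlaps S2, S3, S4, S6.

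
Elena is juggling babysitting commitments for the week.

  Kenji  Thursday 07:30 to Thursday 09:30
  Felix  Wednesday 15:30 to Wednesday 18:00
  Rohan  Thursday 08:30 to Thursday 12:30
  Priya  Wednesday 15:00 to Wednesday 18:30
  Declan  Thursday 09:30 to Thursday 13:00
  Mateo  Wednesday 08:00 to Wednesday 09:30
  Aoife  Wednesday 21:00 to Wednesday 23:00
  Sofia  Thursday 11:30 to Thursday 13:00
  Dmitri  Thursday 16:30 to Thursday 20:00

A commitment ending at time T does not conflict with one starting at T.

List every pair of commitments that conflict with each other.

Declan & Rohan, Declan & Sofia, Felix & Priya, Kenji & Rohan, Rohan & Sofia

Check each pair: they overlap iff neither finishes before the other starts.
Sorted by start: Mateo, Priya, Felix, Aoife, Kenji, Rohan, Declan, Sofia, Dmitri.
Priya starts after Mateo ends, so nothing later overlaps Mateo either.
Felix starts before Priya ends → Priya and Felix overlap.
Aoife starts after Priya ends, so nothing later overlaps Priya either.
Aoife starts after Felix ends, so nothing later overlaps Felix either.
Kenji starts after Aoife ends, so nothing later overlaps Aoife either.
Rohan starts before Kenji ends → Kenji and Rohan overlap.
Declan starts exactly when Kenji ends (back-to-back, no overlap), so nothing later overlaps Kenji either.
Declan starts before Rohan ends → Rohan and Declan overlap.
Sofia starts before Rohan ends → Rohan and Sofia overlap.
Dmitri starts after Rohan ends.
Sofia starts before Declan ends → Declan and Sofia overlap.
Dmitri starts after Declan ends.
Dmitri starts after Sofia ends.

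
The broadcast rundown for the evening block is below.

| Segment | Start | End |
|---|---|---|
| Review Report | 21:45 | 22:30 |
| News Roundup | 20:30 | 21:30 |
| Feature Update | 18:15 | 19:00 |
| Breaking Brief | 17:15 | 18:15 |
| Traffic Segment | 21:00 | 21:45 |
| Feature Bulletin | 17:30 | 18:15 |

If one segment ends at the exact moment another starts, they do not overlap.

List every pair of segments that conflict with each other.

Breaking Brief & Feature Bulletin, News Roundup & Traffic Segment

Sorted by start: Breaking Brief, Feature Bulletin, Feature Update, News Roundup, Traffic Segment, Review Report.
Feature Bulletin starts before Breaking Brief ends → Breaking Brief and Feature Bulletin overlap.
Feature Update starts exactly when Breaking Brief ends (back-to-back, no overlap), so Breaking Brief has no further overlaps.
Feature Update starts exactly when Feature Bulletin ends (back-to-back, no overlap), so Feature Bulletin has no further overlaps.
News Roundup starts after Feature Update ends, so Feature Update has no further overlaps.
Traffic Segment starts before News Roundup ends → News Roundup and Traffic Segment overlap.
Review Report starts after News Roundup ends.
Review Report starts exactly when Traffic Segment ends (back-to-back, no overlap).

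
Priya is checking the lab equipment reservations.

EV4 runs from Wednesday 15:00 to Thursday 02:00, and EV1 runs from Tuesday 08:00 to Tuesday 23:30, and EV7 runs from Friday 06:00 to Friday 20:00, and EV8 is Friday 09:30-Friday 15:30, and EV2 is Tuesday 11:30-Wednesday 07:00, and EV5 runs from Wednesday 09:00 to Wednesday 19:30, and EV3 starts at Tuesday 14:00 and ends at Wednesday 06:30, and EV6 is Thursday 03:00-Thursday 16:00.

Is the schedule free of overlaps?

Two intervals overlap when each starts before the other ends.
Sorted by start: EV1, EV2, EV3, EV5, EV4, EV6, EV7, EV8.
EV2 starts before EV1 ends → EV1 and EV2 overlap.
That's a conflict, so the schedule is not conflict-free.

No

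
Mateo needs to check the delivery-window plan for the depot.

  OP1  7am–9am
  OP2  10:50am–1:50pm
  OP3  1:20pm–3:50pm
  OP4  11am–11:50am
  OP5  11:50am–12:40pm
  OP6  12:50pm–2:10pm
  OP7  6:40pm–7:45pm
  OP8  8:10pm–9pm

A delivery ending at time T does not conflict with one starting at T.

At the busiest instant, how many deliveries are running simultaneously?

Sweep the timeline, counting +1 at each start and −1 at each end (ends before starts at a tie):
7am start OP1 → 1
9am end OP1 → 0
10:50am start OP2 → 1
11am start OP4 → 2
11:50am end OP4 → 1
11:50am start OP5 → 2
12:40pm end OP5 → 1
12:50pm start OP6 → 2
1:20pm start OP3 → 3
1:50pm end OP2 → 2
2:10pm end OP6 → 1
3:50pm end OP3 → 0
6:40pm start OP7 → 1
7:45pm end OP7 → 0
8:10pm start OP8 → 1
9pm end OP8 → 0
Peak is 3, at 1:20pm (OP2, OP3, OP6).

3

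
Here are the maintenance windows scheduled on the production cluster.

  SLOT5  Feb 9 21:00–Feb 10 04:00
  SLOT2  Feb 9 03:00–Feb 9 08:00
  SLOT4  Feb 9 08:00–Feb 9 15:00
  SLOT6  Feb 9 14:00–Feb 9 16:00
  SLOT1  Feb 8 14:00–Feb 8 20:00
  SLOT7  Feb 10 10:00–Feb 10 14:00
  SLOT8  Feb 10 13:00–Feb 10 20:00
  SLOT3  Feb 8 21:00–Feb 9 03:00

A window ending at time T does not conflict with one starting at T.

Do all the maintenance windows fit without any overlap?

No

Sorted by start: SLOT1, SLOT3, SLOT2, SLOT4, SLOT6, SLOT5, SLOT7, SLOT8.
SLOT3 starts after SLOT1 ends — done with SLOT1.
SLOT2 starts exactly when SLOT3 ends (back-to-back, no overlap) — done with SLOT3.
SLOT4 starts exactly when SLOT2 ends (back-to-back, no overlap) — done with SLOT2.
SLOT6 starts before SLOT4 ends → SLOT4 and SLOT6 overlap.
That's a conflict, so the schedule is not conflict-free.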